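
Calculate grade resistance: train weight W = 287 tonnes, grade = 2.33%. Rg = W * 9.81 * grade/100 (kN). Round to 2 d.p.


Rg = W * 9.81 * grade / 100
Rg = 287 * 9.81 * 2.33 / 100
Rg = 2815.47 * 0.0233
Rg = 65.60 kN

65.60


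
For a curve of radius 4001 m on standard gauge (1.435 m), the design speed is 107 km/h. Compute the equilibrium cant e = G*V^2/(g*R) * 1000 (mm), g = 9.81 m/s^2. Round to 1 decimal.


Convert speed: V = 107 / 3.6 = 29.7222 m/s
Apply formula: e = 1.435 * 29.7222^2 / (9.81 * 4001)
e = 1.435 * 883.4105 / 39249.81
e = 0.032298 m = 32.3 mm

32.3


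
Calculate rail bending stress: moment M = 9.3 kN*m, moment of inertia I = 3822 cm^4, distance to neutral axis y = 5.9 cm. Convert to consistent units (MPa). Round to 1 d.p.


Convert units:
M = 9.3 kN*m = 9300000 N*mm
y = 5.9 cm = 59 mm
I = 3822 cm^4 = 38220000 mm^4
sigma = 9300000 * 59 / 38220000
sigma = 14.4 MPa

14.4


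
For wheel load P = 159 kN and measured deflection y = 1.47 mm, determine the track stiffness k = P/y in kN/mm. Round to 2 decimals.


Track stiffness k = P / y
k = 159 / 1.47
k = 108.16 kN/mm

108.16


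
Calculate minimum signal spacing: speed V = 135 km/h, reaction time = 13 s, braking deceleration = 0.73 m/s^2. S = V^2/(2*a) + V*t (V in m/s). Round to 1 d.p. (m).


V = 135 / 3.6 = 37.5 m/s
Braking distance = 37.5^2 / (2*0.73) = 963.1849 m
Sighting distance = 37.5 * 13 = 487.5 m
S = 963.1849 + 487.5 = 1450.7 m

1450.7


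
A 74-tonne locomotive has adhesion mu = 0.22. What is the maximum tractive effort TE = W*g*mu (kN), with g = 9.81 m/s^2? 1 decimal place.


TE_max = W * g * mu
TE_max = 74 * 9.81 * 0.22
TE_max = 725.94 * 0.22
TE_max = 159.7 kN

159.7


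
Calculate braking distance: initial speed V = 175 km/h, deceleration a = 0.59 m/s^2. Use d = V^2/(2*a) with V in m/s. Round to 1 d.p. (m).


Convert speed: V = 175 / 3.6 = 48.6111 m/s
V^2 = 2363.0401
d = 2363.0401 / (2 * 0.59)
d = 2363.0401 / 1.18
d = 2002.6 m

2002.6


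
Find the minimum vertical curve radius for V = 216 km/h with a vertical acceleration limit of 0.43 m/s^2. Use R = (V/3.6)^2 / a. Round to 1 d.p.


Convert speed: V = 216 / 3.6 = 60.0 m/s
V^2 = 3600.0 m^2/s^2
R_v = 3600.0 / 0.43
R_v = 8372.1 m

8372.1


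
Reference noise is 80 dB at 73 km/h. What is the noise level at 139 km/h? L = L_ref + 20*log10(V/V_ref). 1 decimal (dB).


V/V_ref = 139 / 73 = 1.90411
log10(1.90411) = 0.279692
20 * 0.279692 = 5.5938
L = 80 + 5.5938 = 85.6 dB

85.6


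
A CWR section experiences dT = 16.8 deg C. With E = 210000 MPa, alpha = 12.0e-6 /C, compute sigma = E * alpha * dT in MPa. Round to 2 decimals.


sigma = E * alpha * dT
sigma = 210000 * 12.0e-6 * 16.8
sigma = 2.52 * 16.8
sigma = 42.34 MPa

42.34


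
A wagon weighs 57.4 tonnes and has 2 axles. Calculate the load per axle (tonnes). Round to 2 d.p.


Load per axle = total weight / number of axles
Load = 57.4 / 2
Load = 28.70 tonnes

28.70


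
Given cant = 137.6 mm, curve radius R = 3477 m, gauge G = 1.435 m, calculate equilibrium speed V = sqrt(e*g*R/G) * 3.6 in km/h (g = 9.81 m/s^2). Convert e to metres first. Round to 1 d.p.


Convert cant: e = 137.6 mm = 0.1376 m
V_ms = sqrt(0.1376 * 9.81 * 3477 / 1.435)
V_ms = sqrt(3270.696385) = 57.19 m/s
V = 57.19 * 3.6 = 205.9 km/h

205.9


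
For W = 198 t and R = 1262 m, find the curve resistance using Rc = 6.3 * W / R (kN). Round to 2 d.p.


Rc = 6.3 * W / R
Rc = 6.3 * 198 / 1262
Rc = 1247.4 / 1262
Rc = 0.99 kN

0.99


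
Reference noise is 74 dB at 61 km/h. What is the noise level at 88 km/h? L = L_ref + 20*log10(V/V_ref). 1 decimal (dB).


V/V_ref = 88 / 61 = 1.442623
log10(1.442623) = 0.159153
20 * 0.159153 = 3.1831
L = 74 + 3.1831 = 77.2 dB

77.2


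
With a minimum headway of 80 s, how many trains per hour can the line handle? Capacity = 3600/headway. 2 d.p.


Capacity = 3600 / headway
Capacity = 3600 / 80
Capacity = 45.00 trains/hour

45.00


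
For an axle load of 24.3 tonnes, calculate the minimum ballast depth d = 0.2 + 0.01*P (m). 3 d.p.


d = 0.2 + 0.01 * 24.3
d = 0.2 + 0.243
d = 0.443 m

0.443


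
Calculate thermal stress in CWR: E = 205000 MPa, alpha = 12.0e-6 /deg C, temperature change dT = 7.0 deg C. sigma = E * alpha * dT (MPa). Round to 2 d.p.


sigma = E * alpha * dT
sigma = 205000 * 12.0e-6 * 7.0
sigma = 2.46 * 7.0
sigma = 17.22 MPa

17.22


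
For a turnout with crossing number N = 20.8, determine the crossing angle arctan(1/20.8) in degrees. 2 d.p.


1/N = 1/20.8 = 0.048077
angle = arctan(0.048077) = 0.04804 rad
angle = 0.04804 * 180/pi = 2.75 degrees

2.75


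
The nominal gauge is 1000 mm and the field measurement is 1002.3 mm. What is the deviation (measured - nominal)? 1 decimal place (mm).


Deviation = measured - nominal
Deviation = 1002.3 - 1000
Deviation = 2.3 mm

2.3


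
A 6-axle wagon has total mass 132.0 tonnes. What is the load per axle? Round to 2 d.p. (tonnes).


Load per axle = total weight / number of axles
Load = 132.0 / 6
Load = 22.00 tonnes

22.00


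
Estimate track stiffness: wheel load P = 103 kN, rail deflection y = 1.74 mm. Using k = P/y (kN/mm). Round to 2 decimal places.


Track stiffness k = P / y
k = 103 / 1.74
k = 59.20 kN/mm

59.20


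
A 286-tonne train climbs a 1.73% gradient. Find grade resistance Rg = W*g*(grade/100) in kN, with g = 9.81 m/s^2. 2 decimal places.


Rg = W * 9.81 * grade / 100
Rg = 286 * 9.81 * 1.73 / 100
Rg = 2805.66 * 0.0173
Rg = 48.54 kN

48.54


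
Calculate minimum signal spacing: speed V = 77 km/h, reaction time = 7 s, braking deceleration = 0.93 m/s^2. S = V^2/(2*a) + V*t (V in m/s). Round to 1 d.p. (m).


V = 77 / 3.6 = 21.3889 m/s
Braking distance = 21.3889^2 / (2*0.93) = 245.9594 m
Sighting distance = 21.3889 * 7 = 149.7222 m
S = 245.9594 + 149.7222 = 395.7 m

395.7


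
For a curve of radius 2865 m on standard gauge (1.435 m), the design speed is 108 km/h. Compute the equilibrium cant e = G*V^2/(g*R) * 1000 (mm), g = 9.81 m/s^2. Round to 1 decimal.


Convert speed: V = 108 / 3.6 = 30.0 m/s
Apply formula: e = 1.435 * 30.0^2 / (9.81 * 2865)
e = 1.435 * 900.0 / 28105.65
e = 0.045952 m = 46.0 mm

46.0


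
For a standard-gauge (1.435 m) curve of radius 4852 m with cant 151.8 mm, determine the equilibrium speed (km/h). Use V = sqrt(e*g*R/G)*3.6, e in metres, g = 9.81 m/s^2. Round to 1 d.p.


Convert cant: e = 151.8 mm = 0.1518 m
V_ms = sqrt(0.1518 * 9.81 * 4852 / 1.435)
V_ms = sqrt(5035.118199) = 70.9586 m/s
V = 70.9586 * 3.6 = 255.5 km/h

255.5


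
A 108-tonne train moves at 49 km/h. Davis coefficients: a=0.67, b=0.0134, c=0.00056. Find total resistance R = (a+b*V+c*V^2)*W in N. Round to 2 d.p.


b*V = 0.0134 * 49 = 0.6566
c*V^2 = 0.00056 * 2401 = 1.34456
R_per_t = 0.67 + 0.6566 + 1.34456 = 2.67116 N/t
R_total = 2.67116 * 108 = 288.49 N

288.49


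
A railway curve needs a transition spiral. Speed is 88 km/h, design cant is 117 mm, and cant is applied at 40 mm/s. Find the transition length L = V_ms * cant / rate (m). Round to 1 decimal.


Convert speed: V = 88 / 3.6 = 24.4444 m/s
L = 24.4444 * 117 / 40
L = 2860.0 / 40
L = 71.5 m

71.5


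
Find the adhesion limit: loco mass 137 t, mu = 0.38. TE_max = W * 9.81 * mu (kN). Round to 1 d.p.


TE_max = W * g * mu
TE_max = 137 * 9.81 * 0.38
TE_max = 1343.97 * 0.38
TE_max = 510.7 kN

510.7


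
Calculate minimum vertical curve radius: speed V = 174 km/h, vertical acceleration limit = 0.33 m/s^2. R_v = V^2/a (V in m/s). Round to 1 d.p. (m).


Convert speed: V = 174 / 3.6 = 48.3333 m/s
V^2 = 2336.1111 m^2/s^2
R_v = 2336.1111 / 0.33
R_v = 7079.1 m

7079.1


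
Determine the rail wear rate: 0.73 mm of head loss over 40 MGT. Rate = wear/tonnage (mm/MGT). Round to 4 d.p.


Wear rate = total wear / cumulative tonnage
Rate = 0.73 / 40
Rate = 0.0183 mm/MGT

0.0183


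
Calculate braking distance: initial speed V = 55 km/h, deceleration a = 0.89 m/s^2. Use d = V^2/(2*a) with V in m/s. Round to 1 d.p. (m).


Convert speed: V = 55 / 3.6 = 15.2778 m/s
V^2 = 233.4105
d = 233.4105 / (2 * 0.89)
d = 233.4105 / 1.78
d = 131.1 m

131.1


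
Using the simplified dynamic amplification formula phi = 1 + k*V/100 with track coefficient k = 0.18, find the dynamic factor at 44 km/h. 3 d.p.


phi = 1 + k * V / 100
phi = 1 + 0.18 * 44 / 100
phi = 1 + 0.0792
phi = 1.079

1.079


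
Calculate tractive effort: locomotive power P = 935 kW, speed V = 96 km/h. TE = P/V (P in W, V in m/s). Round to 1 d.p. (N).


Convert: P = 935 kW = 935000 W
V = 96 / 3.6 = 26.6667 m/s
TE = 935000 / 26.6667
TE = 35062.5 N

35062.5


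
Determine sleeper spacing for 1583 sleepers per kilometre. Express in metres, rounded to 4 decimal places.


Spacing = 1000 m / number of sleepers
Spacing = 1000 / 1583
Spacing = 0.6317 m

0.6317


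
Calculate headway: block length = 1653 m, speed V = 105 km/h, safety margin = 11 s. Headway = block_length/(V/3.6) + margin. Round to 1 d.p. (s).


V = 105 / 3.6 = 29.1667 m/s
Block traversal time = 1653 / 29.1667 = 56.6743 s
Headway = 56.6743 + 11
Headway = 67.7 s

67.7


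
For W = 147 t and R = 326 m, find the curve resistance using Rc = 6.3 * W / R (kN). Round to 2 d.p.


Rc = 6.3 * W / R
Rc = 6.3 * 147 / 326
Rc = 926.1 / 326
Rc = 2.84 kN

2.84


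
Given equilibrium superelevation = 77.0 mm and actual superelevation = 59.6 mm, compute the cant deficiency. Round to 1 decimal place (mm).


Cant deficiency = equilibrium cant - actual cant
CD = 77.0 - 59.6
CD = 17.4 mm

17.4


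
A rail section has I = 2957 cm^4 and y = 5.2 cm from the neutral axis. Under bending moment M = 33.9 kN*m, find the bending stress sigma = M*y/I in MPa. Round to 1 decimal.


Convert units:
M = 33.9 kN*m = 33900000 N*mm
y = 5.2 cm = 52 mm
I = 2957 cm^4 = 29570000 mm^4
sigma = 33900000 * 52 / 29570000
sigma = 59.6 MPa

59.6


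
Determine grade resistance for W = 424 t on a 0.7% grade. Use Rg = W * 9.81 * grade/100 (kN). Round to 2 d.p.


Rg = W * 9.81 * grade / 100
Rg = 424 * 9.81 * 0.7 / 100
Rg = 4159.44 * 0.007
Rg = 29.12 kN

29.12


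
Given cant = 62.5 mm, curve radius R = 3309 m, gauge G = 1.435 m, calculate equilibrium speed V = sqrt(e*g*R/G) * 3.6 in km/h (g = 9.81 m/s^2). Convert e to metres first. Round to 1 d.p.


Convert cant: e = 62.5 mm = 0.0625 m
V_ms = sqrt(0.0625 * 9.81 * 3309 / 1.435)
V_ms = sqrt(1413.819251) = 37.6008 m/s
V = 37.6008 * 3.6 = 135.4 km/h

135.4


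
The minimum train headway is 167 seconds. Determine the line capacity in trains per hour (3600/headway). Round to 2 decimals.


Capacity = 3600 / headway
Capacity = 3600 / 167
Capacity = 21.56 trains/hour

21.56


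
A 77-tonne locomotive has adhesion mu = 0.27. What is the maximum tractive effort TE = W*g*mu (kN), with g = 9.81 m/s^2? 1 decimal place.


TE_max = W * g * mu
TE_max = 77 * 9.81 * 0.27
TE_max = 755.37 * 0.27
TE_max = 203.9 kN

203.9


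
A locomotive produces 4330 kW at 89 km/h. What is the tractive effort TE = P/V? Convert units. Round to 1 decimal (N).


Convert: P = 4330 kW = 4330000 W
V = 89 / 3.6 = 24.7222 m/s
TE = 4330000 / 24.7222
TE = 175146.1 N

175146.1


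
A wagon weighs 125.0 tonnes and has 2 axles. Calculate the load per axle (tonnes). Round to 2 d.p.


Load per axle = total weight / number of axles
Load = 125.0 / 2
Load = 62.50 tonnes

62.50


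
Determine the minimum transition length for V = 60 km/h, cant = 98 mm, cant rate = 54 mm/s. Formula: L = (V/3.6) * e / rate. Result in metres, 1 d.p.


Convert speed: V = 60 / 3.6 = 16.6667 m/s
L = 16.6667 * 98 / 54
L = 1633.3333 / 54
L = 30.2 m

30.2


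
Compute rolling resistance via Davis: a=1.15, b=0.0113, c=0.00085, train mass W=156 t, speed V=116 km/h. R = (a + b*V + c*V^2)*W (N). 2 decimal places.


b*V = 0.0113 * 116 = 1.3108
c*V^2 = 0.00085 * 13456 = 11.4376
R_per_t = 1.15 + 1.3108 + 11.4376 = 13.8984 N/t
R_total = 13.8984 * 156 = 2168.15 N

2168.15


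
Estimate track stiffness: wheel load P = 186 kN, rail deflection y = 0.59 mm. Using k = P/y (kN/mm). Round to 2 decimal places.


Track stiffness k = P / y
k = 186 / 0.59
k = 315.25 kN/mm

315.25


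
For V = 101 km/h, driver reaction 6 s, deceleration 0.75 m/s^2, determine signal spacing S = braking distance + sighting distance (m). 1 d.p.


V = 101 / 3.6 = 28.0556 m/s
Braking distance = 28.0556^2 / (2*0.75) = 524.7428 m
Sighting distance = 28.0556 * 6 = 168.3333 m
S = 524.7428 + 168.3333 = 693.1 m

693.1


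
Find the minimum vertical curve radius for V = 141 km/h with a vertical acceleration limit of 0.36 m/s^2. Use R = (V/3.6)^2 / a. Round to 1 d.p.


Convert speed: V = 141 / 3.6 = 39.1667 m/s
V^2 = 1534.0278 m^2/s^2
R_v = 1534.0278 / 0.36
R_v = 4261.2 m

4261.2


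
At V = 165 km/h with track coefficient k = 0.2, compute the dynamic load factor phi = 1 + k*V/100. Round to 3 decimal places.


phi = 1 + k * V / 100
phi = 1 + 0.2 * 165 / 100
phi = 1 + 0.33
phi = 1.330

1.330


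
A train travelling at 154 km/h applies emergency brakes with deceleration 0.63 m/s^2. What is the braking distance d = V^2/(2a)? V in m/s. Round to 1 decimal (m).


Convert speed: V = 154 / 3.6 = 42.7778 m/s
V^2 = 1829.9383
d = 1829.9383 / (2 * 0.63)
d = 1829.9383 / 1.26
d = 1452.3 m

1452.3


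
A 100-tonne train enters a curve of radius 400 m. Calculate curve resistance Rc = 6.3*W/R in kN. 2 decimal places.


Rc = 6.3 * W / R
Rc = 6.3 * 100 / 400
Rc = 630.0 / 400
Rc = 1.58 kN

1.58


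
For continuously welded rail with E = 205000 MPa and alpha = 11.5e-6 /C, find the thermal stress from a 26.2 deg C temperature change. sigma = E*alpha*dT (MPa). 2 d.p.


sigma = E * alpha * dT
sigma = 205000 * 11.5e-6 * 26.2
sigma = 2.3575 * 26.2
sigma = 61.77 MPa

61.77


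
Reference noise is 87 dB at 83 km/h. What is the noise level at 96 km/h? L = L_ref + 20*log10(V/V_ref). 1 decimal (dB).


V/V_ref = 96 / 83 = 1.156627
log10(1.156627) = 0.063193
20 * 0.063193 = 1.2639
L = 87 + 1.2639 = 88.3 dB

88.3


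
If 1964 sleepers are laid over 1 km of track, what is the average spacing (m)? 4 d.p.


Spacing = 1000 m / number of sleepers
Spacing = 1000 / 1964
Spacing = 0.5092 m

0.5092


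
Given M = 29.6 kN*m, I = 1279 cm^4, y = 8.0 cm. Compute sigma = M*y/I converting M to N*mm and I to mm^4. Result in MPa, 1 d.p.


Convert units:
M = 29.6 kN*m = 29600000 N*mm
y = 8.0 cm = 80 mm
I = 1279 cm^4 = 12790000 mm^4
sigma = 29600000 * 80 / 12790000
sigma = 185.1 MPa

185.1


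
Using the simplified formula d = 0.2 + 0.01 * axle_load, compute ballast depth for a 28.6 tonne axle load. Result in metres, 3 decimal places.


d = 0.2 + 0.01 * 28.6
d = 0.2 + 0.286
d = 0.486 m

0.486


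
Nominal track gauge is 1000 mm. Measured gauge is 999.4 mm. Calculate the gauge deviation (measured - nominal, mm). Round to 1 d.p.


Deviation = measured - nominal
Deviation = 999.4 - 1000
Deviation = -0.6 mm

-0.6


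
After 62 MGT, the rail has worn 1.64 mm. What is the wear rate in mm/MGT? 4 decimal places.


Wear rate = total wear / cumulative tonnage
Rate = 1.64 / 62
Rate = 0.0265 mm/MGT

0.0265


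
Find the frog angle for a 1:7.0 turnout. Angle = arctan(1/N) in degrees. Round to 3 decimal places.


1/N = 1/7.0 = 0.142857
angle = arctan(0.142857) = 0.141897 rad
angle = 0.141897 * 180/pi = 8.130 degrees

8.130


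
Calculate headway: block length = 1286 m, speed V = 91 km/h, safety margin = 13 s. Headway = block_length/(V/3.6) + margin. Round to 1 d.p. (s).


V = 91 / 3.6 = 25.2778 m/s
Block traversal time = 1286 / 25.2778 = 50.8747 s
Headway = 50.8747 + 13
Headway = 63.9 s

63.9


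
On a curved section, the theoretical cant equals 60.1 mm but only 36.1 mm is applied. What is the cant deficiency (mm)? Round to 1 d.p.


Cant deficiency = equilibrium cant - actual cant
CD = 60.1 - 36.1
CD = 24.0 mm

24.0


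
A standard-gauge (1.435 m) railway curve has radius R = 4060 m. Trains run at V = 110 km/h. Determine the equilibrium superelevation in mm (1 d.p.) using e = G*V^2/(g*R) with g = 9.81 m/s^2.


Convert speed: V = 110 / 3.6 = 30.5556 m/s
Apply formula: e = 1.435 * 30.5556^2 / (9.81 * 4060)
e = 1.435 * 933.642 / 39828.6
e = 0.033639 m = 33.6 mm

33.6


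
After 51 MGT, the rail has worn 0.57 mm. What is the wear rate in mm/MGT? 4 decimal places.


Wear rate = total wear / cumulative tonnage
Rate = 0.57 / 51
Rate = 0.0112 mm/MGT

0.0112


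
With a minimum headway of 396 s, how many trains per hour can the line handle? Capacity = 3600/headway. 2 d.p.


Capacity = 3600 / headway
Capacity = 3600 / 396
Capacity = 9.09 trains/hour

9.09


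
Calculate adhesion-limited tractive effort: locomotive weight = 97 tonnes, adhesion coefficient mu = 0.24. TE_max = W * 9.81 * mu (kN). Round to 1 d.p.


TE_max = W * g * mu
TE_max = 97 * 9.81 * 0.24
TE_max = 951.57 * 0.24
TE_max = 228.4 kN

228.4


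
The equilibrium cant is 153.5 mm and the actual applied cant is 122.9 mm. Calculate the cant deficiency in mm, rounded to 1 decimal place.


Cant deficiency = equilibrium cant - actual cant
CD = 153.5 - 122.9
CD = 30.6 mm

30.6


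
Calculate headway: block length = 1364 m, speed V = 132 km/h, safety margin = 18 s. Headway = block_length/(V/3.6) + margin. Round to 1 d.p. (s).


V = 132 / 3.6 = 36.6667 m/s
Block traversal time = 1364 / 36.6667 = 37.2 s
Headway = 37.2 + 18
Headway = 55.2 s

55.2


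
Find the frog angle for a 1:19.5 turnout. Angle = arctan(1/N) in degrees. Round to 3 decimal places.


1/N = 1/19.5 = 0.051282
angle = arctan(0.051282) = 0.051237 rad
angle = 0.051237 * 180/pi = 2.936 degrees

2.936


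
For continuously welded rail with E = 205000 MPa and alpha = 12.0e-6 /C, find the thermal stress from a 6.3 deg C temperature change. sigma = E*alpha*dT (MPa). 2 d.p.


sigma = E * alpha * dT
sigma = 205000 * 12.0e-6 * 6.3
sigma = 2.46 * 6.3
sigma = 15.50 MPa

15.50


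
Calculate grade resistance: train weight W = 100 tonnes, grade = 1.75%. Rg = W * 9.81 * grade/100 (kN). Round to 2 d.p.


Rg = W * 9.81 * grade / 100
Rg = 100 * 9.81 * 1.75 / 100
Rg = 981.0 * 0.0175
Rg = 17.17 kN

17.17


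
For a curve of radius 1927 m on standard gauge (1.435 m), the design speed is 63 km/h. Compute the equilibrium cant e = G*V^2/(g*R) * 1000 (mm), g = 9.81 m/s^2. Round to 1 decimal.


Convert speed: V = 63 / 3.6 = 17.5 m/s
Apply formula: e = 1.435 * 17.5^2 / (9.81 * 1927)
e = 1.435 * 306.25 / 18903.87
e = 0.023248 m = 23.2 mm

23.2


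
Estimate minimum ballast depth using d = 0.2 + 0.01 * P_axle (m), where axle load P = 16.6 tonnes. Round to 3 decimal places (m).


d = 0.2 + 0.01 * 16.6
d = 0.2 + 0.166
d = 0.366 m

0.366


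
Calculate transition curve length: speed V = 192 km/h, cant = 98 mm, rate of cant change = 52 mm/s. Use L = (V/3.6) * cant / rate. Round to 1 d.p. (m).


Convert speed: V = 192 / 3.6 = 53.3333 m/s
L = 53.3333 * 98 / 52
L = 5226.6667 / 52
L = 100.5 m

100.5


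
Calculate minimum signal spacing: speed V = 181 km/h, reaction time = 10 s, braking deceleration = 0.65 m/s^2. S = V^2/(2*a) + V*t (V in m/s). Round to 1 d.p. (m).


V = 181 / 3.6 = 50.2778 m/s
Braking distance = 50.2778^2 / (2*0.65) = 1944.5038 m
Sighting distance = 50.2778 * 10 = 502.7778 m
S = 1944.5038 + 502.7778 = 2447.3 m

2447.3


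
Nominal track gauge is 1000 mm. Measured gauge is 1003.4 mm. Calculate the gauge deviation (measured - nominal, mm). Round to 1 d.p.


Deviation = measured - nominal
Deviation = 1003.4 - 1000
Deviation = 3.4 mm

3.4


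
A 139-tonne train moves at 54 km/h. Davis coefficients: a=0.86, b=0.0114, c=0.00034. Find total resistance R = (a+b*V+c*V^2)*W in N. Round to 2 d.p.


b*V = 0.0114 * 54 = 0.6156
c*V^2 = 0.00034 * 2916 = 0.99144
R_per_t = 0.86 + 0.6156 + 0.99144 = 2.46704 N/t
R_total = 2.46704 * 139 = 342.92 N

342.92


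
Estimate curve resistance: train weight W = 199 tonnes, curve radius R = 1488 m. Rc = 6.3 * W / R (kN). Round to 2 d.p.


Rc = 6.3 * W / R
Rc = 6.3 * 199 / 1488
Rc = 1253.7 / 1488
Rc = 0.84 kN

0.84


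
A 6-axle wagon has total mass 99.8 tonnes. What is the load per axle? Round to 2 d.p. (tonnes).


Load per axle = total weight / number of axles
Load = 99.8 / 6
Load = 16.63 tonnes

16.63


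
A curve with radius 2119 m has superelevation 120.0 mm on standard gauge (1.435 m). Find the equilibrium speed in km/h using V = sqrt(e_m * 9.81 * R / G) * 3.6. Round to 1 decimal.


Convert cant: e = 120.0 mm = 0.1200 m
V_ms = sqrt(0.1200 * 9.81 * 2119 / 1.435)
V_ms = sqrt(1738.318328) = 41.6931 m/s
V = 41.6931 * 3.6 = 150.1 km/h

150.1


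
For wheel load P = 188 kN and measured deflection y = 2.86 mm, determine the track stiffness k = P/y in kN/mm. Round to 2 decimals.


Track stiffness k = P / y
k = 188 / 2.86
k = 65.73 kN/mm

65.73


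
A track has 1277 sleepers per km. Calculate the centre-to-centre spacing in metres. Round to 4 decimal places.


Spacing = 1000 m / number of sleepers
Spacing = 1000 / 1277
Spacing = 0.7831 m

0.7831


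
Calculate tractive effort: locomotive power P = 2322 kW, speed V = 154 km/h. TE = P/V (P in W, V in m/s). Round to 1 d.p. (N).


Convert: P = 2322 kW = 2322000 W
V = 154 / 3.6 = 42.7778 m/s
TE = 2322000 / 42.7778
TE = 54280.5 N

54280.5


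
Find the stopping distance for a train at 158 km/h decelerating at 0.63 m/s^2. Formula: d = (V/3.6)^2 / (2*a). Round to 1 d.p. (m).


Convert speed: V = 158 / 3.6 = 43.8889 m/s
V^2 = 1926.2346
d = 1926.2346 / (2 * 0.63)
d = 1926.2346 / 1.26
d = 1528.8 m

1528.8


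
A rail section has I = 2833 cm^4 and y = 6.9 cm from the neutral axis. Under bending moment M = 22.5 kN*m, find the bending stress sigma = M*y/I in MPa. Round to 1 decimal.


Convert units:
M = 22.5 kN*m = 22500000 N*mm
y = 6.9 cm = 69 mm
I = 2833 cm^4 = 28330000 mm^4
sigma = 22500000 * 69 / 28330000
sigma = 54.8 MPa

54.8


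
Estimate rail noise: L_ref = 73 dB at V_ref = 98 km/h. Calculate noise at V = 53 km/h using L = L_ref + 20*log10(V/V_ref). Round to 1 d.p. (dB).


V/V_ref = 53 / 98 = 0.540816
log10(0.540816) = -0.26695
20 * -0.26695 = -5.339
L = 73 + -5.339 = 67.7 dB

67.7


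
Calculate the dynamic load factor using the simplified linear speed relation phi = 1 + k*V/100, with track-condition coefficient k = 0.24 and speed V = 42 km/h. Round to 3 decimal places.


phi = 1 + k * V / 100
phi = 1 + 0.24 * 42 / 100
phi = 1 + 0.1008
phi = 1.101

1.101


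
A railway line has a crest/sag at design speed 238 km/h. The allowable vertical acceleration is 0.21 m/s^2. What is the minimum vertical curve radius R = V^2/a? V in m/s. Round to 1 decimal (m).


Convert speed: V = 238 / 3.6 = 66.1111 m/s
V^2 = 4370.679 m^2/s^2
R_v = 4370.679 / 0.21
R_v = 20812.8 m

20812.8


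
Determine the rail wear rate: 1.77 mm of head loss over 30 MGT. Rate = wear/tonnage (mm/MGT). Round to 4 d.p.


Wear rate = total wear / cumulative tonnage
Rate = 1.77 / 30
Rate = 0.0590 mm/MGT

0.0590


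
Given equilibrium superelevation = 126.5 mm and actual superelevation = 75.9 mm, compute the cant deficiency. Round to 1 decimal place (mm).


Cant deficiency = equilibrium cant - actual cant
CD = 126.5 - 75.9
CD = 50.6 mm

50.6


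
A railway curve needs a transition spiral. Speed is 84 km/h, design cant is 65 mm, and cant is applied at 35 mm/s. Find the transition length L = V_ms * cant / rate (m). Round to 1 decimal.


Convert speed: V = 84 / 3.6 = 23.3333 m/s
L = 23.3333 * 65 / 35
L = 1516.6667 / 35
L = 43.3 m

43.3


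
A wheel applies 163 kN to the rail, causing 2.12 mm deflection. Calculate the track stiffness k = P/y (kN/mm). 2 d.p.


Track stiffness k = P / y
k = 163 / 2.12
k = 76.89 kN/mm

76.89


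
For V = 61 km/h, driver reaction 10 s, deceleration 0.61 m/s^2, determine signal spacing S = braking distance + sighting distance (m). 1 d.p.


V = 61 / 3.6 = 16.9444 m/s
Braking distance = 16.9444^2 / (2*0.61) = 235.3395 m
Sighting distance = 16.9444 * 10 = 169.4444 m
S = 235.3395 + 169.4444 = 404.8 m

404.8


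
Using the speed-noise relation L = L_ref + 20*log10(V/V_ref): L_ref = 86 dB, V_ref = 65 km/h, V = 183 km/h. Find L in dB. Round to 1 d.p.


V/V_ref = 183 / 65 = 2.815385
log10(2.815385) = 0.449538
20 * 0.449538 = 8.9908
L = 86 + 8.9908 = 95.0 dB

95.0


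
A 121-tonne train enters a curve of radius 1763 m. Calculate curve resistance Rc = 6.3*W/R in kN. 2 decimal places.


Rc = 6.3 * W / R
Rc = 6.3 * 121 / 1763
Rc = 762.3 / 1763
Rc = 0.43 kN

0.43


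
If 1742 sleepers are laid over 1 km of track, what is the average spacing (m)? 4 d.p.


Spacing = 1000 m / number of sleepers
Spacing = 1000 / 1742
Spacing = 0.5741 m

0.5741


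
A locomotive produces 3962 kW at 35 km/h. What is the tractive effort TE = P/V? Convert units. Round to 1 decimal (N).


Convert: P = 3962 kW = 3962000 W
V = 35 / 3.6 = 9.7222 m/s
TE = 3962000 / 9.7222
TE = 407520.0 N

407520.0


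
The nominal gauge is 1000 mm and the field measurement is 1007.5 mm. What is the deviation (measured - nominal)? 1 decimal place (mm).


Deviation = measured - nominal
Deviation = 1007.5 - 1000
Deviation = 7.5 mm

7.5


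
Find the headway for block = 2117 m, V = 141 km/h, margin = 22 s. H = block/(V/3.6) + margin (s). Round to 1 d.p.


V = 141 / 3.6 = 39.1667 m/s
Block traversal time = 2117 / 39.1667 = 54.0511 s
Headway = 54.0511 + 22
Headway = 76.1 s

76.1


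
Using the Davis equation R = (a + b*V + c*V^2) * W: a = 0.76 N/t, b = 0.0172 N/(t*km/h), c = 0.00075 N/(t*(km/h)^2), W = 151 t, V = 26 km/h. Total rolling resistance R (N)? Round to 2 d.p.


b*V = 0.0172 * 26 = 0.4472
c*V^2 = 0.00075 * 676 = 0.507
R_per_t = 0.76 + 0.4472 + 0.507 = 1.7142 N/t
R_total = 1.7142 * 151 = 258.84 N

258.84


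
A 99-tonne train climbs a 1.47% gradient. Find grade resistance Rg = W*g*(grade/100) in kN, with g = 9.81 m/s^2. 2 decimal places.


Rg = W * 9.81 * grade / 100
Rg = 99 * 9.81 * 1.47 / 100
Rg = 971.19 * 0.0147
Rg = 14.28 kN

14.28


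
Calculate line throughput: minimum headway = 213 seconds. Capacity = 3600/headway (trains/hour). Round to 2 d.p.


Capacity = 3600 / headway
Capacity = 3600 / 213
Capacity = 16.90 trains/hour

16.90


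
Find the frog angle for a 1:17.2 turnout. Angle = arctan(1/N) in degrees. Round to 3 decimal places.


1/N = 1/17.2 = 0.05814
angle = arctan(0.05814) = 0.058074 rad
angle = 0.058074 * 180/pi = 3.327 degrees

3.327


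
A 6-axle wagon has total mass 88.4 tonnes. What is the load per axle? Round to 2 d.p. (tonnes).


Load per axle = total weight / number of axles
Load = 88.4 / 6
Load = 14.73 tonnes

14.73


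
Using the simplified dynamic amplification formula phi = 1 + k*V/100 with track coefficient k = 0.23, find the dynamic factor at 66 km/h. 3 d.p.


phi = 1 + k * V / 100
phi = 1 + 0.23 * 66 / 100
phi = 1 + 0.1518
phi = 1.152

1.152


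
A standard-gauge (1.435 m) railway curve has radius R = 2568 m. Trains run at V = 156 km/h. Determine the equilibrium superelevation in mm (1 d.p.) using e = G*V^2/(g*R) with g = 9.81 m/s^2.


Convert speed: V = 156 / 3.6 = 43.3333 m/s
Apply formula: e = 1.435 * 43.3333^2 / (9.81 * 2568)
e = 1.435 * 1877.7778 / 25192.08
e = 0.106963 m = 107.0 mm

107.0


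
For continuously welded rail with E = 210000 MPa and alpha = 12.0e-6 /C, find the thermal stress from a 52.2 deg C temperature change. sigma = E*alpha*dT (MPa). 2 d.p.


sigma = E * alpha * dT
sigma = 210000 * 12.0e-6 * 52.2
sigma = 2.52 * 52.2
sigma = 131.54 MPa

131.54


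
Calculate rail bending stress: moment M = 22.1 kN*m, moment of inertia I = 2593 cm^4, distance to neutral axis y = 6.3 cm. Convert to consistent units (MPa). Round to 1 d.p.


Convert units:
M = 22.1 kN*m = 22100000 N*mm
y = 6.3 cm = 63 mm
I = 2593 cm^4 = 25930000 mm^4
sigma = 22100000 * 63 / 25930000
sigma = 53.7 MPa

53.7


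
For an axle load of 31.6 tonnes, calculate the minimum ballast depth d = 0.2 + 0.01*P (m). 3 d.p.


d = 0.2 + 0.01 * 31.6
d = 0.2 + 0.316
d = 0.516 m

0.516


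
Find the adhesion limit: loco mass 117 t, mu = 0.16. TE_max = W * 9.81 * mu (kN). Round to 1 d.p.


TE_max = W * g * mu
TE_max = 117 * 9.81 * 0.16
TE_max = 1147.77 * 0.16
TE_max = 183.6 kN

183.6


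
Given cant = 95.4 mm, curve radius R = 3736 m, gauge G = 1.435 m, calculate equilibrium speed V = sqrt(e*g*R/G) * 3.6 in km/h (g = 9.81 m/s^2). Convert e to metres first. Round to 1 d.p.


Convert cant: e = 95.4 mm = 0.0954 m
V_ms = sqrt(0.0954 * 9.81 * 3736 / 1.435)
V_ms = sqrt(2436.533285) = 49.3613 m/s
V = 49.3613 * 3.6 = 177.7 km/h

177.7


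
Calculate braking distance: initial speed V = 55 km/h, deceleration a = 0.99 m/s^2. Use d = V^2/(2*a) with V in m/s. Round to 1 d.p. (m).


Convert speed: V = 55 / 3.6 = 15.2778 m/s
V^2 = 233.4105
d = 233.4105 / (2 * 0.99)
d = 233.4105 / 1.98
d = 117.9 m

117.9


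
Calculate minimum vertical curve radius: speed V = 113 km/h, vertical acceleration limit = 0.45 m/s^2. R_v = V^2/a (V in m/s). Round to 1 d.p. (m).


Convert speed: V = 113 / 3.6 = 31.3889 m/s
V^2 = 985.2623 m^2/s^2
R_v = 985.2623 / 0.45
R_v = 2189.5 m

2189.5


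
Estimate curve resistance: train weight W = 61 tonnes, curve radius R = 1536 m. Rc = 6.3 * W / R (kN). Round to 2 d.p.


Rc = 6.3 * W / R
Rc = 6.3 * 61 / 1536
Rc = 384.3 / 1536
Rc = 0.25 kN

0.25


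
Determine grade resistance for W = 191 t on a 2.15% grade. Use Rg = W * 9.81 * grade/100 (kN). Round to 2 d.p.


Rg = W * 9.81 * grade / 100
Rg = 191 * 9.81 * 2.15 / 100
Rg = 1873.71 * 0.0215
Rg = 40.28 kN

40.28


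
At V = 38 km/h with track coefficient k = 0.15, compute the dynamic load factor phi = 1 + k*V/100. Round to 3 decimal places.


phi = 1 + k * V / 100
phi = 1 + 0.15 * 38 / 100
phi = 1 + 0.057
phi = 1.057

1.057


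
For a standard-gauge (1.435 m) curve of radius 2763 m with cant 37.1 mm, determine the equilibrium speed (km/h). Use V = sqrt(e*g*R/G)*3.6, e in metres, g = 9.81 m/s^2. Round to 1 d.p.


Convert cant: e = 37.1 mm = 0.0371 m
V_ms = sqrt(0.0371 * 9.81 * 2763 / 1.435)
V_ms = sqrt(700.76419) = 26.472 m/s
V = 26.472 * 3.6 = 95.3 km/h

95.3


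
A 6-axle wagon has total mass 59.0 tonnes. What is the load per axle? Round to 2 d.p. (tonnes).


Load per axle = total weight / number of axles
Load = 59.0 / 6
Load = 9.83 tonnes

9.83


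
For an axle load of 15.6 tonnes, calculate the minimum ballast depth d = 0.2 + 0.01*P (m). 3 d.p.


d = 0.2 + 0.01 * 15.6
d = 0.2 + 0.156
d = 0.356 m

0.356


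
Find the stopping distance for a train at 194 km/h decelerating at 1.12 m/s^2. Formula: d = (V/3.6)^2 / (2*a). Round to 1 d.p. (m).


Convert speed: V = 194 / 3.6 = 53.8889 m/s
V^2 = 2904.0123
d = 2904.0123 / (2 * 1.12)
d = 2904.0123 / 2.24
d = 1296.4 m

1296.4


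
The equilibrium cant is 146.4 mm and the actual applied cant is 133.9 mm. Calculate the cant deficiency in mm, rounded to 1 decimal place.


Cant deficiency = equilibrium cant - actual cant
CD = 146.4 - 133.9
CD = 12.5 mm

12.5


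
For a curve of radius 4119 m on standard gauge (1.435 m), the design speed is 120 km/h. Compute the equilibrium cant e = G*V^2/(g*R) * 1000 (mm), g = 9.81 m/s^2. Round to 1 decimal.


Convert speed: V = 120 / 3.6 = 33.3333 m/s
Apply formula: e = 1.435 * 33.3333^2 / (9.81 * 4119)
e = 1.435 * 1111.1111 / 40407.39
e = 0.039459 m = 39.5 mm

39.5


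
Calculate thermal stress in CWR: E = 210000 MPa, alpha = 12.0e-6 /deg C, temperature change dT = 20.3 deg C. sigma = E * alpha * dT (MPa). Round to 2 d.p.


sigma = E * alpha * dT
sigma = 210000 * 12.0e-6 * 20.3
sigma = 2.52 * 20.3
sigma = 51.16 MPa

51.16


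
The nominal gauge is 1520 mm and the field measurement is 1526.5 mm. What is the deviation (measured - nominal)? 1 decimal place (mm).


Deviation = measured - nominal
Deviation = 1526.5 - 1520
Deviation = 6.5 mm

6.5


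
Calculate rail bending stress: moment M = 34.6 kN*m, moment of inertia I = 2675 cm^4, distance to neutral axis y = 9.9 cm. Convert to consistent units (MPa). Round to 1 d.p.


Convert units:
M = 34.6 kN*m = 34600000 N*mm
y = 9.9 cm = 99 mm
I = 2675 cm^4 = 26750000 mm^4
sigma = 34600000 * 99 / 26750000
sigma = 128.1 MPa

128.1


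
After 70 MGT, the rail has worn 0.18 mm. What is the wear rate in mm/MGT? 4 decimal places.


Wear rate = total wear / cumulative tonnage
Rate = 0.18 / 70
Rate = 0.0026 mm/MGT

0.0026


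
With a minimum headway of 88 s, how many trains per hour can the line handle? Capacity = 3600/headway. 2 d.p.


Capacity = 3600 / headway
Capacity = 3600 / 88
Capacity = 40.91 trains/hour

40.91


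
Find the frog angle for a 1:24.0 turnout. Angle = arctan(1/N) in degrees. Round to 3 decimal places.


1/N = 1/24.0 = 0.041667
angle = arctan(0.041667) = 0.041643 rad
angle = 0.041643 * 180/pi = 2.386 degrees

2.386


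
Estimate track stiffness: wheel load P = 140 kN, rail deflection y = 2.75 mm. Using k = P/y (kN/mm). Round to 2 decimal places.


Track stiffness k = P / y
k = 140 / 2.75
k = 50.91 kN/mm

50.91


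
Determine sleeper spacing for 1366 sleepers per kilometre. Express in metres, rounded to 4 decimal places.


Spacing = 1000 m / number of sleepers
Spacing = 1000 / 1366
Spacing = 0.7321 m

0.7321


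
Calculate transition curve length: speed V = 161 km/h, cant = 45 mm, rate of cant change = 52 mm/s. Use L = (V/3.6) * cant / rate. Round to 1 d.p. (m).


Convert speed: V = 161 / 3.6 = 44.7222 m/s
L = 44.7222 * 45 / 52
L = 2012.5 / 52
L = 38.7 m

38.7


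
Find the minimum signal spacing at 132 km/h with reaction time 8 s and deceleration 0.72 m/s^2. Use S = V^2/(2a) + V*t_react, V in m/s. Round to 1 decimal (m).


V = 132 / 3.6 = 36.6667 m/s
Braking distance = 36.6667^2 / (2*0.72) = 933.642 m
Sighting distance = 36.6667 * 8 = 293.3333 m
S = 933.642 + 293.3333 = 1227.0 m

1227.0


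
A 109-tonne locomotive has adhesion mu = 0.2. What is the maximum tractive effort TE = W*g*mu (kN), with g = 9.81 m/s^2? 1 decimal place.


TE_max = W * g * mu
TE_max = 109 * 9.81 * 0.2
TE_max = 1069.29 * 0.2
TE_max = 213.9 kN

213.9


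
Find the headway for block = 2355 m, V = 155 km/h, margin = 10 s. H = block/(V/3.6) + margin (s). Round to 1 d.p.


V = 155 / 3.6 = 43.0556 m/s
Block traversal time = 2355 / 43.0556 = 54.6968 s
Headway = 54.6968 + 10
Headway = 64.7 s

64.7


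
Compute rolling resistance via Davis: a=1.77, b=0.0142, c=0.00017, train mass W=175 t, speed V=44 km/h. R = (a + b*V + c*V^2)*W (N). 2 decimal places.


b*V = 0.0142 * 44 = 0.6248
c*V^2 = 0.00017 * 1936 = 0.32912
R_per_t = 1.77 + 0.6248 + 0.32912 = 2.72392 N/t
R_total = 2.72392 * 175 = 476.69 N

476.69


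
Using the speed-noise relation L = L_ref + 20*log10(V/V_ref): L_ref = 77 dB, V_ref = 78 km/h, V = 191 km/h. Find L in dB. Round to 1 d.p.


V/V_ref = 191 / 78 = 2.448718
log10(2.448718) = 0.388939
20 * 0.388939 = 7.7788
L = 77 + 7.7788 = 84.8 dB

84.8


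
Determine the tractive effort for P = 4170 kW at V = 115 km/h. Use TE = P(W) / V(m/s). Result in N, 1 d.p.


Convert: P = 4170 kW = 4170000 W
V = 115 / 3.6 = 31.9444 m/s
TE = 4170000 / 31.9444
TE = 130539.1 N

130539.1


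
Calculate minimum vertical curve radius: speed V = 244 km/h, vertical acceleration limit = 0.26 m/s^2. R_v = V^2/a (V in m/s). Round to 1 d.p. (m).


Convert speed: V = 244 / 3.6 = 67.7778 m/s
V^2 = 4593.8272 m^2/s^2
R_v = 4593.8272 / 0.26
R_v = 17668.6 m

17668.6


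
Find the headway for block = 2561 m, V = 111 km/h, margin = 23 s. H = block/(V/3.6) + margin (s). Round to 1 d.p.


V = 111 / 3.6 = 30.8333 m/s
Block traversal time = 2561 / 30.8333 = 83.0595 s
Headway = 83.0595 + 23
Headway = 106.1 s

106.1


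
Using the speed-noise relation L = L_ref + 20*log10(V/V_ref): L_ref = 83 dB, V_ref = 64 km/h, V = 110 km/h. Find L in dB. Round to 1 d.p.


V/V_ref = 110 / 64 = 1.71875
log10(1.71875) = 0.235213
20 * 0.235213 = 4.7043
L = 83 + 4.7043 = 87.7 dB

87.7


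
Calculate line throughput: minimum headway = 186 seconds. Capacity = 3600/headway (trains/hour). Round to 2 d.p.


Capacity = 3600 / headway
Capacity = 3600 / 186
Capacity = 19.35 trains/hour

19.35


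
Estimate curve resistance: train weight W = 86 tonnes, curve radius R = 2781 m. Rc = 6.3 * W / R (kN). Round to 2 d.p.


Rc = 6.3 * W / R
Rc = 6.3 * 86 / 2781
Rc = 541.8 / 2781
Rc = 0.19 kN

0.19


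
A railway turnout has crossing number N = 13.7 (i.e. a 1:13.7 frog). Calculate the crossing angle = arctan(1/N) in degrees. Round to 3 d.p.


1/N = 1/13.7 = 0.072993
angle = arctan(0.072993) = 0.072863 rad
angle = 0.072863 * 180/pi = 4.175 degrees

4.175


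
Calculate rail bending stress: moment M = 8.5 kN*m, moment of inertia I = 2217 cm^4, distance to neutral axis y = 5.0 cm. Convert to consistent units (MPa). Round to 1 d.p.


Convert units:
M = 8.5 kN*m = 8500000 N*mm
y = 5.0 cm = 50 mm
I = 2217 cm^4 = 22170000 mm^4
sigma = 8500000 * 50 / 22170000
sigma = 19.2 MPa

19.2


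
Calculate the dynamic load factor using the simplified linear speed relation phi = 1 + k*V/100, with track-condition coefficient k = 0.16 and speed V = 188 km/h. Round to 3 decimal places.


phi = 1 + k * V / 100
phi = 1 + 0.16 * 188 / 100
phi = 1 + 0.3008
phi = 1.301

1.301


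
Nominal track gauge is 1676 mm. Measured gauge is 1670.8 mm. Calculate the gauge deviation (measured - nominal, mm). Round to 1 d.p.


Deviation = measured - nominal
Deviation = 1670.8 - 1676
Deviation = -5.2 mm

-5.2


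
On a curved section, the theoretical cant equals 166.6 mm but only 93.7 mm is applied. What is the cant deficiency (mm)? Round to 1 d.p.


Cant deficiency = equilibrium cant - actual cant
CD = 166.6 - 93.7
CD = 72.9 mm

72.9


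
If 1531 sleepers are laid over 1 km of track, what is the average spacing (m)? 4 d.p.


Spacing = 1000 m / number of sleepers
Spacing = 1000 / 1531
Spacing = 0.6532 m

0.6532


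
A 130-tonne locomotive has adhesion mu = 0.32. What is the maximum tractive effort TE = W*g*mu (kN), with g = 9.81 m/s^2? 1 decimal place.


TE_max = W * g * mu
TE_max = 130 * 9.81 * 0.32
TE_max = 1275.3 * 0.32
TE_max = 408.1 kN

408.1


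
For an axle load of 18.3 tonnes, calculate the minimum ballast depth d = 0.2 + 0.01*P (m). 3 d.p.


d = 0.2 + 0.01 * 18.3
d = 0.2 + 0.183
d = 0.383 m

0.383


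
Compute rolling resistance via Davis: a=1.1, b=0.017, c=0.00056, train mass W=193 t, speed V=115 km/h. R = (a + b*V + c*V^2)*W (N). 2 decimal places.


b*V = 0.017 * 115 = 1.955
c*V^2 = 0.00056 * 13225 = 7.406
R_per_t = 1.1 + 1.955 + 7.406 = 10.461 N/t
R_total = 10.461 * 193 = 2018.97 N

2018.97


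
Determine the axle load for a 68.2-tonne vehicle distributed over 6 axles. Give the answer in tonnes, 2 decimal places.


Load per axle = total weight / number of axles
Load = 68.2 / 6
Load = 11.37 tonnes

11.37


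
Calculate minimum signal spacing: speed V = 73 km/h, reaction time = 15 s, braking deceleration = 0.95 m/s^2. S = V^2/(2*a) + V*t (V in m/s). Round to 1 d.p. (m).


V = 73 / 3.6 = 20.2778 m/s
Braking distance = 20.2778^2 / (2*0.95) = 216.4149 m
Sighting distance = 20.2778 * 15 = 304.1667 m
S = 216.4149 + 304.1667 = 520.6 m

520.6


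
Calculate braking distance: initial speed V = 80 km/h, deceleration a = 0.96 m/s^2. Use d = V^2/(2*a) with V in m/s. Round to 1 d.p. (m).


Convert speed: V = 80 / 3.6 = 22.2222 m/s
V^2 = 493.8272
d = 493.8272 / (2 * 0.96)
d = 493.8272 / 1.92
d = 257.2 m

257.2


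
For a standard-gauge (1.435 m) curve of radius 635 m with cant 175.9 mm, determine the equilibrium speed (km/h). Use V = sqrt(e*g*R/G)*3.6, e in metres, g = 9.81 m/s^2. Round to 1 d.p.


Convert cant: e = 175.9 mm = 0.1759 m
V_ms = sqrt(0.1759 * 9.81 * 635 / 1.435)
V_ms = sqrt(763.583739) = 27.633 m/s
V = 27.633 * 3.6 = 99.5 km/h

99.5


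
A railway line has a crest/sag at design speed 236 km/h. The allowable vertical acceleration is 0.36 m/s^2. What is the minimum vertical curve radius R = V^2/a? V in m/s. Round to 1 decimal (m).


Convert speed: V = 236 / 3.6 = 65.5556 m/s
V^2 = 4297.5309 m^2/s^2
R_v = 4297.5309 / 0.36
R_v = 11937.6 m

11937.6
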